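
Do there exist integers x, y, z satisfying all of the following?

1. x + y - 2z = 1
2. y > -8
Yes

Take x = 1, y = 0, z = 0. Substituting into each constraint:
  (1) 1 + 0 - 2(0) = 1 ✓
  (2) 0 > -8 ✓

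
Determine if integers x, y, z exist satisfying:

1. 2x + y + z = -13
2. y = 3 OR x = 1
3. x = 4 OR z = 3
Yes

Take x = 1, y = -18, z = 3. Substituting into each constraint:
  (1) 2(1) + (-18) + 3 = -13 ✓
  (2) x = 1, target 1 ✓ (second branch holds)
  (3) z = 3, target 3 ✓ (second branch holds)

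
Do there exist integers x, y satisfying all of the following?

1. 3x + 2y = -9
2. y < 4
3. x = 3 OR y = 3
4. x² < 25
Yes

Take x = 3, y = -9. Substituting into each constraint:
  (1) 3(3) + 2(-9) = -9 ✓
  (2) -9 < 4 ✓
  (3) x = 3, target 3 ✓ (first branch holds)
  (4) x² = (3)² = 9, and 9 < 25 ✓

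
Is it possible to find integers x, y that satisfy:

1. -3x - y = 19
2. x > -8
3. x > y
Yes

Take x = -4, y = -7. Substituting into each constraint:
  (1) -3(-4) + 7 = 19 ✓
  (2) -4 > -8 ✓
  (3) -4 > -7 ✓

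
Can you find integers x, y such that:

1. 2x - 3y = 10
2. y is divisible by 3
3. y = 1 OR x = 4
No

The full constraint system is jointly infeasible over the integers. Each constraint and what it forces:

  - 2x - 3y = 10: is a linear equation tying the variables together
  - y is divisible by 3: restricts y to multiples of 3
  - y = 1 OR x = 4: forces a choice: either y = 1 or x = 4

Split on the disjunction (y = 1 OR x = 4):
  • If y = 1: this contradicts the divisibility constraint — 1 is not a multiple of 3.
  • If x = 4: with x = 4, writing y = 3y', every remaining term of the linear equation is divisible by 9, so the left side is ≡ 0 (mod 9); but the right side 2 ≡ 2 (mod 9). No integers can satisfy it.
Both branches are infeasible, so the system has no integer solution.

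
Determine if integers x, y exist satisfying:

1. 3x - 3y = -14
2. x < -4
No

Even the single constraint (3x - 3y = -14) is infeasible over the integers.

  - 3x - 3y = -14: every term on the left is divisible by 3, so the LHS ≡ 0 (mod 3), but the RHS -14 is not — no integer solution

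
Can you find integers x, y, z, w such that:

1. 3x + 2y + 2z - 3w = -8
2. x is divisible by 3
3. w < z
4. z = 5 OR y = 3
Yes

Take x = 0, y = 3, z = 17, w = 16. Substituting into each constraint:
  (1) 3(0) + 2(3) + 2(17) - 3(16) = -8 ✓
  (2) 0 = 3 × 0, remainder 0 ✓
  (3) 16 < 17 ✓
  (4) y = 3, target 3 ✓ (second branch holds)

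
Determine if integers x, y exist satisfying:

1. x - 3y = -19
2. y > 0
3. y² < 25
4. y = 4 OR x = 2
Yes

Take x = -7, y = 4. Substituting into each constraint:
  (1) (-7) - 3(4) = -19 ✓
  (2) 4 > 0 ✓
  (3) y² = (4)² = 16, and 16 < 25 ✓
  (4) y = 4, target 4 ✓ (first branch holds)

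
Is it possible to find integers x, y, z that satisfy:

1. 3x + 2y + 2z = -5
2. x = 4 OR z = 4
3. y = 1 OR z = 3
Yes

Take x = -5, y = 1, z = 4. Substituting into each constraint:
  (1) 3(-5) + 2(1) + 2(4) = -5 ✓
  (2) z = 4, target 4 ✓ (second branch holds)
  (3) y = 1, target 1 ✓ (first branch holds)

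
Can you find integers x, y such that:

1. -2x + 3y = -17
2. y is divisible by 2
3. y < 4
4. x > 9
No

A contradictory subset is {-2x + 3y = -17, y is divisible by 2}. No integer assignment can satisfy these jointly:

  - -2x + 3y = -17: is a linear equation tying the variables together
  - y is divisible by 2: restricts y to multiples of 2

Modular obstruction: writing y = 2y', every remaining term of the linear equation is divisible by 2, so the left side is ≡ 0 (mod 2); but the right side -17 ≡ 1 (mod 2). No integers can satisfy it.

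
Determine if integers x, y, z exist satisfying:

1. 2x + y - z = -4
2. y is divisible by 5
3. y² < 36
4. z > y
Yes

Take x = -1, y = 0, z = 2. Substituting into each constraint:
  (1) 2(-1) + 0 + (-2) = -4 ✓
  (2) 0 = 5 × 0, remainder 0 ✓
  (3) y² = (0)² = 0, and 0 < 36 ✓
  (4) 2 > 0 ✓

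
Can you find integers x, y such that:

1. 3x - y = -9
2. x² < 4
Yes

Take x = 0, y = 9. Substituting into each constraint:
  (1) 3(0) + (-9) = -9 ✓
  (2) x² = (0)² = 0, and 0 < 4 ✓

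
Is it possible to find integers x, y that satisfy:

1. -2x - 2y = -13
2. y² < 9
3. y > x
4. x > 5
No

Even the single constraint (-2x - 2y = -13) is infeasible over the integers.

  - -2x - 2y = -13: every term on the left is divisible by 2, so the LHS ≡ 0 (mod 2), but the RHS -13 is not — no integer solution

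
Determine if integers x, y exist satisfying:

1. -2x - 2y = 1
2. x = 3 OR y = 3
No

Even the single constraint (-2x - 2y = 1) is infeasible over the integers.

  - -2x - 2y = 1: every term on the left is divisible by 2, so the LHS ≡ 0 (mod 2), but the RHS 1 is not — no integer solution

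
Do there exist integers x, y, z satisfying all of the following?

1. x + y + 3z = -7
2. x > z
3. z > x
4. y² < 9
No

A contradictory subset is {x > z, z > x}. No integer assignment can satisfy these jointly:

  - x > z: bounds one variable relative to another variable
  - z > x: bounds one variable relative to another variable

Direct contradiction: x > z and z > x cannot both hold.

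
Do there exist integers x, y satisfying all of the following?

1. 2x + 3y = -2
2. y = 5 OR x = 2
Yes

Take x = 2, y = -2. Substituting into each constraint:
  (1) 2(2) + 3(-2) = -2 ✓
  (2) x = 2, target 2 ✓ (second branch holds)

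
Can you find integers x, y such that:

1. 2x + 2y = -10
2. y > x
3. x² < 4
No

The full constraint system is jointly infeasible over the integers. Each constraint and what it forces:

  - 2x + 2y = -10: is a linear equation tying the variables together
  - y > x: bounds one variable relative to another variable
  - x² < 4: restricts x to |x| ≤ 1

Propagating the comparison: y > x and x ≥ -1 give y ≥ 0. Range argument: with x ∈ [-1, 1], y ∈ [0, ∞], the left side of the equation is at least -2, but the right side is -10 < -2. No integer solution exists.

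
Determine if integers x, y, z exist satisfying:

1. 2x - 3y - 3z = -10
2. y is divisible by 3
Yes

Take x = -5, y = 0, z = 0. Substituting into each constraint:
  (1) 2(-5) - 3(0) - 3(0) = -10 ✓
  (2) 0 = 3 × 0, remainder 0 ✓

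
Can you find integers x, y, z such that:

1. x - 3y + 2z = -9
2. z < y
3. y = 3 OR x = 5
Yes

Take x = 5, y = 12, z = 11. Substituting into each constraint:
  (1) 5 - 3(12) + 2(11) = -9 ✓
  (2) 11 < 12 ✓
  (3) x = 5, target 5 ✓ (second branch holds)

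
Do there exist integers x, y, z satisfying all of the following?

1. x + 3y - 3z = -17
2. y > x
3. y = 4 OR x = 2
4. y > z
Yes

Take x = -20, y = 4, z = 3. Substituting into each constraint:
  (1) (-20) + 3(4) - 3(3) = -17 ✓
  (2) 4 > -20 ✓
  (3) y = 4, target 4 ✓ (first branch holds)
  (4) 4 > 3 ✓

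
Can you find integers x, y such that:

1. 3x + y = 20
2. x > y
Yes

Take x = 6, y = 2. Substituting into each constraint:
  (1) 3(6) + 2 = 20 ✓
  (2) 6 > 2 ✓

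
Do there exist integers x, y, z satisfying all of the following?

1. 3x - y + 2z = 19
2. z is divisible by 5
Yes

Take x = 0, y = -19, z = 0. Substituting into each constraint:
  (1) 3(0) + 19 + 2(0) = 19 ✓
  (2) 0 = 5 × 0, remainder 0 ✓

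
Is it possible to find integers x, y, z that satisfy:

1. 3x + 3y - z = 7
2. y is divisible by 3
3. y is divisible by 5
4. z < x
Yes

Take x = 3, y = 0, z = 2. Substituting into each constraint:
  (1) 3(3) + 3(0) + (-2) = 7 ✓
  (2) 0 = 3 × 0, remainder 0 ✓
  (3) 0 = 5 × 0, remainder 0 ✓
  (4) 2 < 3 ✓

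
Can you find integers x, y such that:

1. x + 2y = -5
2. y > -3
Yes

Take x = -1, y = -2. Substituting into each constraint:
  (1) (-1) + 2(-2) = -5 ✓
  (2) -2 > -3 ✓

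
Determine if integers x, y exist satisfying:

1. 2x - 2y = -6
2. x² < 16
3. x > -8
Yes

Take x = -3, y = 0. Substituting into each constraint:
  (1) 2(-3) - 2(0) = -6 ✓
  (2) x² = (-3)² = 9, and 9 < 16 ✓
  (3) -3 > -8 ✓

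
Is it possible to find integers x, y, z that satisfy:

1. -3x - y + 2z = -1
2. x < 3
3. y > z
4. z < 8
Yes

Take x = 0, y = 1, z = 0. Substituting into each constraint:
  (1) -3(0) + (-1) + 2(0) = -1 ✓
  (2) 0 < 3 ✓
  (3) 1 > 0 ✓
  (4) 0 < 8 ✓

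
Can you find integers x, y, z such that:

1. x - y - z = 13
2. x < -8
Yes

Take x = -9, y = 0, z = -22. Substituting into each constraint:
  (1) (-9) + 0 + 22 = 13 ✓
  (2) -9 < -8 ✓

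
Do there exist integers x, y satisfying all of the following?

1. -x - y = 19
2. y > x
Yes

Take x = -10, y = -9. Substituting into each constraint:
  (1) 10 + 9 = 19 ✓
  (2) -9 > -10 ✓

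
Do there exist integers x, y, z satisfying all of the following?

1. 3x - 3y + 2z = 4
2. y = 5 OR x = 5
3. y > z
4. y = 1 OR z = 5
Yes

Take x = 5, y = 1, z = -4. Substituting into each constraint:
  (1) 3(5) - 3(1) + 2(-4) = 4 ✓
  (2) x = 5, target 5 ✓ (second branch holds)
  (3) 1 > -4 ✓
  (4) y = 1, target 1 ✓ (first branch holds)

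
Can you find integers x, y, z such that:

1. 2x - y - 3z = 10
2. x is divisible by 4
Yes

Take x = 0, y = -10, z = 0. Substituting into each constraint:
  (1) 2(0) + 10 - 3(0) = 10 ✓
  (2) 0 = 4 × 0, remainder 0 ✓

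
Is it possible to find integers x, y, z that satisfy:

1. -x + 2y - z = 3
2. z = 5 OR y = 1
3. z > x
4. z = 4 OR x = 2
Yes

Take x = -5, y = 1, z = 4. Substituting into each constraint:
  (1) 5 + 2(1) + (-4) = 3 ✓
  (2) y = 1, target 1 ✓ (second branch holds)
  (3) 4 > -5 ✓
  (4) z = 4, target 4 ✓ (first branch holds)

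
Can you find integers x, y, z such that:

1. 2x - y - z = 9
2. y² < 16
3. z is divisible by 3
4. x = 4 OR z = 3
Yes

Take x = 6, y = 0, z = 3. Substituting into each constraint:
  (1) 2(6) + 0 + (-3) = 9 ✓
  (2) y² = (0)² = 0, and 0 < 16 ✓
  (3) 3 = 3 × 1, remainder 0 ✓
  (4) z = 3, target 3 ✓ (second branch holds)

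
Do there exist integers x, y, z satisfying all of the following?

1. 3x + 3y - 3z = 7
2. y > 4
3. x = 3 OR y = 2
No

Even the single constraint (3x + 3y - 3z = 7) is infeasible over the integers.

  - 3x + 3y - 3z = 7: every term on the left is divisible by 3, so the LHS ≡ 0 (mod 3), but the RHS 7 is not — no integer solution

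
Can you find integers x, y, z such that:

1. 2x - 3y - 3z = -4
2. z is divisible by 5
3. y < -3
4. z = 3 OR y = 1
No

A contradictory subset is {z is divisible by 5, y < -3, z = 3 OR y = 1}. No integer assignment can satisfy these jointly:

  - z is divisible by 5: restricts z to multiples of 5
  - y < -3: bounds one variable relative to a constant
  - z = 3 OR y = 1: forces a choice: either z = 3 or y = 1

Split on the disjunction (z = 3 OR y = 1):
  • If z = 3: this contradicts the divisibility constraint — 3 is not a multiple of 5.
  • If y = 1: this contradicts the bound y ≤ -4.
Both branches are infeasible, so the system has no integer solution.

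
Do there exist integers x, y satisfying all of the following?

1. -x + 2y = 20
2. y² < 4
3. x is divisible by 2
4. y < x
No

A contradictory subset is {-x + 2y = 20, y² < 4, y < x}. No integer assignment can satisfy these jointly:

  - -x + 2y = 20: is a linear equation tying the variables together
  - y² < 4: restricts y to |y| ≤ 1
  - y < x: bounds one variable relative to another variable

Propagating the comparison: x > y and y ≥ -1 give x ≥ 0. Range argument: with x ∈ [0, ∞], y ∈ [-1, 1], the left side of the equation is at most 2, but the right side is 20 > 2. No integer solution exists.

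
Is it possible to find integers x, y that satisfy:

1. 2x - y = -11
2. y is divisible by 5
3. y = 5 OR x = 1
Yes

Take x = -3, y = 5. Substituting into each constraint:
  (1) 2(-3) + (-5) = -11 ✓
  (2) 5 = 5 × 1, remainder 0 ✓
  (3) y = 5, target 5 ✓ (first branch holds)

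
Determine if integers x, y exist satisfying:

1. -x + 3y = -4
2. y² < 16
Yes

Take x = 1, y = -1. Substituting into each constraint:
  (1) (-1) + 3(-1) = -4 ✓
  (2) y² = (-1)² = 1, and 1 < 16 ✓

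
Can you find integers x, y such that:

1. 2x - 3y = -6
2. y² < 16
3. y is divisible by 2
Yes

Take x = -3, y = 0. Substituting into each constraint:
  (1) 2(-3) - 3(0) = -6 ✓
  (2) y² = (0)² = 0, and 0 < 16 ✓
  (3) 0 = 2 × 0, remainder 0 ✓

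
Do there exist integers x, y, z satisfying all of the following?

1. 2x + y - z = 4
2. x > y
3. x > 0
Yes

Take x = 1, y = 0, z = -2. Substituting into each constraint:
  (1) 2(1) + 0 + 2 = 4 ✓
  (2) 1 > 0 ✓
  (3) 1 > 0 ✓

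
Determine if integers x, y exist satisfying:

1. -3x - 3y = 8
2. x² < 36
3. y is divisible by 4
No

Even the single constraint (-3x - 3y = 8) is infeasible over the integers.

  - -3x - 3y = 8: every term on the left is divisible by 3, so the LHS ≡ 0 (mod 3), but the RHS 8 is not — no integer solution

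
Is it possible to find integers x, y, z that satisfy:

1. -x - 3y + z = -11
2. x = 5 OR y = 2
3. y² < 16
Yes

Take x = 5, y = 0, z = -6. Substituting into each constraint:
  (1) (-5) - 3(0) + (-6) = -11 ✓
  (2) x = 5, target 5 ✓ (first branch holds)
  (3) y² = (0)² = 0, and 0 < 16 ✓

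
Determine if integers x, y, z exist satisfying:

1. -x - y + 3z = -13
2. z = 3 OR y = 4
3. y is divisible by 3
Yes

Take x = 22, y = 0, z = 3. Substituting into each constraint:
  (1) (-22) + 0 + 3(3) = -13 ✓
  (2) z = 3, target 3 ✓ (first branch holds)
  (3) 0 = 3 × 0, remainder 0 ✓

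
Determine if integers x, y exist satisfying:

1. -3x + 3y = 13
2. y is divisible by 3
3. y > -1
No

Even the single constraint (-3x + 3y = 13) is infeasible over the integers.

  - -3x + 3y = 13: every term on the left is divisible by 3, so the LHS ≡ 0 (mod 3), but the RHS 13 is not — no integer solution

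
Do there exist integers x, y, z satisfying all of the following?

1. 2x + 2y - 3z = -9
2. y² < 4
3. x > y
Yes

Take x = 2, y = 1, z = 5. Substituting into each constraint:
  (1) 2(2) + 2(1) - 3(5) = -9 ✓
  (2) y² = (1)² = 1, and 1 < 4 ✓
  (3) 2 > 1 ✓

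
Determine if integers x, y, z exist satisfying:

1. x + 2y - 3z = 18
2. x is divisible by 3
Yes

Take x = 0, y = 9, z = 0. Substituting into each constraint:
  (1) 0 + 2(9) - 3(0) = 18 ✓
  (2) 0 = 3 × 0, remainder 0 ✓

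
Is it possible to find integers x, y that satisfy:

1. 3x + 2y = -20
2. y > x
Yes

Take x = -6, y = -1. Substituting into each constraint:
  (1) 3(-6) + 2(-1) = -20 ✓
  (2) -1 > -6 ✓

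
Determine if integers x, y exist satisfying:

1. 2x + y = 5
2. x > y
Yes

Take x = 2, y = 1. Substituting into each constraint:
  (1) 2(2) + 1 = 5 ✓
  (2) 2 > 1 ✓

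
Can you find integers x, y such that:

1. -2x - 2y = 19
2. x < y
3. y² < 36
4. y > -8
No

Even the single constraint (-2x - 2y = 19) is infeasible over the integers.

  - -2x - 2y = 19: every term on the left is divisible by 2, so the LHS ≡ 0 (mod 2), but the RHS 19 is not — no integer solution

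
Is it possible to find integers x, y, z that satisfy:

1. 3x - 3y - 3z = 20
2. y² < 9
No

Even the single constraint (3x - 3y - 3z = 20) is infeasible over the integers.

  - 3x - 3y - 3z = 20: every term on the left is divisible by 3, so the LHS ≡ 0 (mod 3), but the RHS 20 is not — no integer solution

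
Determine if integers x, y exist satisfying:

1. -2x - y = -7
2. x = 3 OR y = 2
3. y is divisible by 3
No

The full constraint system is jointly infeasible over the integers. Each constraint and what it forces:

  - -2x - y = -7: is a linear equation tying the variables together
  - x = 3 OR y = 2: forces a choice: either x = 3 or y = 2
  - y is divisible by 3: restricts y to multiples of 3

Split on the disjunction (x = 3 OR y = 2):
  • If x = 3: with x = 3, writing y = 3y', every remaining term of the linear equation is divisible by 3, so the left side is ≡ 0 (mod 3); but the right side -1 ≡ 2 (mod 3). No integers can satisfy it.
  • If y = 2: this contradicts the divisibility constraint — 2 is not a multiple of 3.
Both branches are infeasible, so the system has no integer solution.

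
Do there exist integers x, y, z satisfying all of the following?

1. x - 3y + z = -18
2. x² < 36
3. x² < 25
Yes

Take x = 0, y = 6, z = 0. Substituting into each constraint:
  (1) 0 - 3(6) + 0 = -18 ✓
  (2) x² = (0)² = 0, and 0 < 36 ✓
  (3) x² = (0)² = 0, and 0 < 25 ✓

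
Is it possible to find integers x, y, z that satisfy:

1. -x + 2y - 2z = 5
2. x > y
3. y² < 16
Yes

Take x = 1, y = 0, z = -3. Substituting into each constraint:
  (1) (-1) + 2(0) - 2(-3) = 5 ✓
  (2) 1 > 0 ✓
  (3) y² = (0)² = 0, and 0 < 16 ✓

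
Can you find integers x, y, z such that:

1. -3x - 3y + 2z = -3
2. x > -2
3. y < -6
Yes

Take x = 8, y = -7, z = 0. Substituting into each constraint:
  (1) -3(8) - 3(-7) + 2(0) = -3 ✓
  (2) 8 > -2 ✓
  (3) -7 < -6 ✓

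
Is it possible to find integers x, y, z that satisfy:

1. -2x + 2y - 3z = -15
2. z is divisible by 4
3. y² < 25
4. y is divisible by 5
No

A contradictory subset is {-2x + 2y - 3z = -15, z is divisible by 4}. No integer assignment can satisfy these jointly:

  - -2x + 2y - 3z = -15: is a linear equation tying the variables together
  - z is divisible by 4: restricts z to multiples of 4

Modular obstruction: writing z = 4z', every remaining term of the linear equation is divisible by 2, so the left side is ≡ 0 (mod 2); but the right side -15 ≡ 1 (mod 2). No integers can satisfy it.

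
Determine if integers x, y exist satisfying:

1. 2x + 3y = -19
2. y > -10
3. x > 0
Yes

Take x = 1, y = -7. Substituting into each constraint:
  (1) 2(1) + 3(-7) = -19 ✓
  (2) -7 > -10 ✓
  (3) 1 > 0 ✓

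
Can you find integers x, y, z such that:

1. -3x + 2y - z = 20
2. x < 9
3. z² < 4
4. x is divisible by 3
Yes

Take x = 0, y = 10, z = 0. Substituting into each constraint:
  (1) -3(0) + 2(10) + 0 = 20 ✓
  (2) 0 < 9 ✓
  (3) z² = (0)² = 0, and 0 < 4 ✓
  (4) 0 = 3 × 0, remainder 0 ✓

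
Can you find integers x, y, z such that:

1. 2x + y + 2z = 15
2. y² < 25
Yes

Take x = 8, y = -1, z = 0. Substituting into each constraint:
  (1) 2(8) + (-1) + 2(0) = 15 ✓
  (2) y² = (-1)² = 1, and 1 < 25 ✓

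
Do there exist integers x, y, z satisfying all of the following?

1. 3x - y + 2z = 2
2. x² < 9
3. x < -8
No

A contradictory subset is {x² < 9, x < -8}. No integer assignment can satisfy these jointly:

  - x² < 9: restricts x to |x| ≤ 2
  - x < -8: bounds one variable relative to a constant

Direct contradiction: the bounds on x require x ≥ -2 and x ≤ -9 simultaneously, which is empty.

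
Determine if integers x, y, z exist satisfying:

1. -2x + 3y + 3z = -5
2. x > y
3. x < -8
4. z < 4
Yes

Take x = -11, y = -12, z = 3. Substituting into each constraint:
  (1) -2(-11) + 3(-12) + 3(3) = -5 ✓
  (2) -11 > -12 ✓
  (3) -11 < -8 ✓
  (4) 3 < 4 ✓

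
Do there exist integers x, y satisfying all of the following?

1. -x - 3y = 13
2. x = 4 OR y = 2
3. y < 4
Yes

Take x = -19, y = 2. Substituting into each constraint:
  (1) 19 - 3(2) = 13 ✓
  (2) y = 2, target 2 ✓ (second branch holds)
  (3) 2 < 4 ✓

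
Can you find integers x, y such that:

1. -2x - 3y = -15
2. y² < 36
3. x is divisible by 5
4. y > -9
Yes

Take x = 0, y = 5. Substituting into each constraint:
  (1) -2(0) - 3(5) = -15 ✓
  (2) y² = (5)² = 25, and 25 < 36 ✓
  (3) 0 = 5 × 0, remainder 0 ✓
  (4) 5 > -9 ✓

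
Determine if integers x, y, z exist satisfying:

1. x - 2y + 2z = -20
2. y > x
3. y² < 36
Yes

Take x = 0, y = 1, z = -9. Substituting into each constraint:
  (1) 0 - 2(1) + 2(-9) = -20 ✓
  (2) 1 > 0 ✓
  (3) y² = (1)² = 1, and 1 < 36 ✓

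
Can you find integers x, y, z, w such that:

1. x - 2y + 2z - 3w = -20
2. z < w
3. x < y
Yes

Take x = 0, y = 9, z = -1, w = 0. Substituting into each constraint:
  (1) 0 - 2(9) + 2(-1) - 3(0) = -20 ✓
  (2) -1 < 0 ✓
  (3) 0 < 9 ✓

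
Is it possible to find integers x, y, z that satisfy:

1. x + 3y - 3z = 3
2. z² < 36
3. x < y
Yes

Take x = 0, y = 1, z = 0. Substituting into each constraint:
  (1) 0 + 3(1) - 3(0) = 3 ✓
  (2) z² = (0)² = 0, and 0 < 36 ✓
  (3) 0 < 1 ✓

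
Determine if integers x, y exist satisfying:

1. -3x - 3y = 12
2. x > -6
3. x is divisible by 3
Yes

Take x = 0, y = -4. Substituting into each constraint:
  (1) -3(0) - 3(-4) = 12 ✓
  (2) 0 > -6 ✓
  (3) 0 = 3 × 0, remainder 0 ✓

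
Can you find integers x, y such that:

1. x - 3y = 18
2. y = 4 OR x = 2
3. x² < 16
No

The full constraint system is jointly infeasible over the integers. Each constraint and what it forces:

  - x - 3y = 18: is a linear equation tying the variables together
  - y = 4 OR x = 2: forces a choice: either y = 4 or x = 2
  - x² < 16: restricts x to |x| ≤ 3

Split on the disjunction (y = 4 OR x = 2):
  • If y = 4: the equation forces x = 30, but x² < 16 requires |x| ≤ 3.
  • If x = 2: with x = 2, every remaining term of the linear equation is divisible by 3, so the left side is ≡ 0 (mod 3); but the right side 16 ≡ 1 (mod 3). No integers can satisfy it.
Both branches are infeasible, so the system has no integer solution.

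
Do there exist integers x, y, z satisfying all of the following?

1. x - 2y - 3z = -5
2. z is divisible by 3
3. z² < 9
Yes

Take x = 1, y = 3, z = 0. Substituting into each constraint:
  (1) 1 - 2(3) - 3(0) = -5 ✓
  (2) 0 = 3 × 0, remainder 0 ✓
  (3) z² = (0)² = 0, and 0 < 9 ✓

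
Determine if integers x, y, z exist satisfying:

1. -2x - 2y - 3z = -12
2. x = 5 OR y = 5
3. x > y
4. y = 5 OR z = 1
Yes

Take x = 7, y = 5, z = -4. Substituting into each constraint:
  (1) -2(7) - 2(5) - 3(-4) = -12 ✓
  (2) y = 5, target 5 ✓ (second branch holds)
  (3) 7 > 5 ✓
  (4) y = 5, target 5 ✓ (first branch holds)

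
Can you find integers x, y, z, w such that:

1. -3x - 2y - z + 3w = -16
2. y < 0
Yes

Take x = 6, y = -1, z = 0, w = 0. Substituting into each constraint:
  (1) -3(6) - 2(-1) + 0 + 3(0) = -16 ✓
  (2) -1 < 0 ✓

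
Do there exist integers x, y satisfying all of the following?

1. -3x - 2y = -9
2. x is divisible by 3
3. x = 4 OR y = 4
No

A contradictory subset is {-3x - 2y = -9, x = 4 OR y = 4}. No integer assignment can satisfy these jointly:

  - -3x - 2y = -9: is a linear equation tying the variables together
  - x = 4 OR y = 4: forces a choice: either x = 4 or y = 4

Split on the disjunction (x = 4 OR y = 4):
  • If x = 4: with x = 4, every remaining term of the linear equation is divisible by 2, so the left side is ≡ 0 (mod 2); but the right side 3 ≡ 1 (mod 2). No integers can satisfy it.
  • If y = 4: with y = 4, every remaining term of the linear equation is divisible by 3, so the left side is ≡ 0 (mod 3); but the right side -1 ≡ 2 (mod 3). No integers can satisfy it.
Both branches are infeasible, so the system has no integer solution.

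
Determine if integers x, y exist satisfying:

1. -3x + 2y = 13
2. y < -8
Yes

Take x = -11, y = -10. Substituting into each constraint:
  (1) -3(-11) + 2(-10) = 13 ✓
  (2) -10 < -8 ✓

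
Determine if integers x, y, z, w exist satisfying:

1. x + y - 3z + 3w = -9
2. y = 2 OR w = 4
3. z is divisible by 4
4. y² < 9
Yes

Take x = -21, y = 0, z = 0, w = 4. Substituting into each constraint:
  (1) (-21) + 0 - 3(0) + 3(4) = -9 ✓
  (2) w = 4, target 4 ✓ (second branch holds)
  (3) 0 = 4 × 0, remainder 0 ✓
  (4) y² = (0)² = 0, and 0 < 9 ✓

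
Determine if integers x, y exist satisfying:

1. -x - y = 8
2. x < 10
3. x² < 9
Yes

Take x = 0, y = -8. Substituting into each constraint:
  (1) 0 + 8 = 8 ✓
  (2) 0 < 10 ✓
  (3) x² = (0)² = 0, and 0 < 9 ✓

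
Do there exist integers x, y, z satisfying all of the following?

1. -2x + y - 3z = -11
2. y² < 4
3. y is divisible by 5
Yes

Take x = 1, y = 0, z = 3. Substituting into each constraint:
  (1) -2(1) + 0 - 3(3) = -11 ✓
  (2) y² = (0)² = 0, and 0 < 4 ✓
  (3) 0 = 5 × 0, remainder 0 ✓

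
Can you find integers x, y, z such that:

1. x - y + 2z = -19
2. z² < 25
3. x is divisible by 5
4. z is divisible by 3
Yes

Take x = 0, y = 19, z = 0. Substituting into each constraint:
  (1) 0 + (-19) + 2(0) = -19 ✓
  (2) z² = (0)² = 0, and 0 < 25 ✓
  (3) 0 = 5 × 0, remainder 0 ✓
  (4) 0 = 3 × 0, remainder 0 ✓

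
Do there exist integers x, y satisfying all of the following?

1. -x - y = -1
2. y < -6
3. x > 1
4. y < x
Yes

Take x = 8, y = -7. Substituting into each constraint:
  (1) (-8) + 7 = -1 ✓
  (2) -7 < -6 ✓
  (3) 8 > 1 ✓
  (4) -7 < 8 ✓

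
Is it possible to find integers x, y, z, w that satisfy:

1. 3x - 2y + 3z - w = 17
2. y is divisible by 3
Yes

Take x = 0, y = 0, z = 6, w = 1. Substituting into each constraint:
  (1) 3(0) - 2(0) + 3(6) + (-1) = 17 ✓
  (2) 0 = 3 × 0, remainder 0 ✓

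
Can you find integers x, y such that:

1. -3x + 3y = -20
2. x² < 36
No

Even the single constraint (-3x + 3y = -20) is infeasible over the integers.

  - -3x + 3y = -20: every term on the left is divisible by 3, so the LHS ≡ 0 (mod 3), but the RHS -20 is not — no integer solution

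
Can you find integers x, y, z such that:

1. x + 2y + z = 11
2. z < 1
Yes

Take x = 0, y = 6, z = -1. Substituting into each constraint:
  (1) 0 + 2(6) + (-1) = 11 ✓
  (2) -1 < 1 ✓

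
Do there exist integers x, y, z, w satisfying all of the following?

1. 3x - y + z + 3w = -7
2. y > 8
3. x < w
Yes

Take x = -1, y = 9, z = 5, w = 0. Substituting into each constraint:
  (1) 3(-1) + (-9) + 5 + 3(0) = -7 ✓
  (2) 9 > 8 ✓
  (3) -1 < 0 ✓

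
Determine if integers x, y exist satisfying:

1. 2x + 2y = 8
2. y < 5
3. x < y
Yes

Take x = 1, y = 3. Substituting into each constraint:
  (1) 2(1) + 2(3) = 8 ✓
  (2) 3 < 5 ✓
  (3) 1 < 3 ✓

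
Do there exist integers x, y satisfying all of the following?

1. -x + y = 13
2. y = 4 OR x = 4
Yes

Take x = -9, y = 4. Substituting into each constraint:
  (1) 9 + 4 = 13 ✓
  (2) y = 4, target 4 ✓ (first branch holds)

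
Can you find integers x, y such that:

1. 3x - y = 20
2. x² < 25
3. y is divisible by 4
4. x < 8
Yes

Take x = 4, y = -8. Substituting into each constraint:
  (1) 3(4) + 8 = 20 ✓
  (2) x² = (4)² = 16, and 16 < 25 ✓
  (3) -8 = 4 × -2, remainder 0 ✓
  (4) 4 < 8 ✓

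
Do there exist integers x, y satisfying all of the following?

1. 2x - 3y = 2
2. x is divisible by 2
Yes

Take x = -2, y = -2. Substituting into each constraint:
  (1) 2(-2) - 3(-2) = 2 ✓
  (2) -2 = 2 × -1, remainder 0 ✓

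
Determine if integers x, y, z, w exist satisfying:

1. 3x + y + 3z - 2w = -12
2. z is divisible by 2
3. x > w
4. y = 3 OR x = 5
Yes

Take x = 5, y = -19, z = 0, w = 4. Substituting into each constraint:
  (1) 3(5) + (-19) + 3(0) - 2(4) = -12 ✓
  (2) 0 = 2 × 0, remainder 0 ✓
  (3) 5 > 4 ✓
  (4) x = 5, target 5 ✓ (second branch holds)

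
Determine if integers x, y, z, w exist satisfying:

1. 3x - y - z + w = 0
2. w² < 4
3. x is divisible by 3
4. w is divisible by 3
Yes

Take x = 0, y = 0, z = 0, w = 0. Substituting into each constraint:
  (1) 3(0) + 0 + 0 + 0 = 0 ✓
  (2) w² = (0)² = 0, and 0 < 4 ✓
  (3) 0 = 3 × 0, remainder 0 ✓
  (4) 0 = 3 × 0, remainder 0 ✓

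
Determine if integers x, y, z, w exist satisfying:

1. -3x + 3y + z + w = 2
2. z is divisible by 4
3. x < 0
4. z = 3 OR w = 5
Yes

Take x = -2, y = -7, z = 12, w = 5. Substituting into each constraint:
  (1) -3(-2) + 3(-7) + 12 + 5 = 2 ✓
  (2) 12 = 4 × 3, remainder 0 ✓
  (3) -2 < 0 ✓
  (4) w = 5, target 5 ✓ (second branch holds)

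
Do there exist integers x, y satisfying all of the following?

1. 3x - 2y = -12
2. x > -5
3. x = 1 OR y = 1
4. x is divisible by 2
No

A contradictory subset is {3x - 2y = -12, x = 1 OR y = 1}. No integer assignment can satisfy these jointly:

  - 3x - 2y = -12: is a linear equation tying the variables together
  - x = 1 OR y = 1: forces a choice: either x = 1 or y = 1

Split on the disjunction (x = 1 OR y = 1):
  • If x = 1: with x = 1, every remaining term of the linear equation is divisible by 2, so the left side is ≡ 0 (mod 2); but the right side -15 ≡ 1 (mod 2). No integers can satisfy it.
  • If y = 1: with y = 1, every remaining term of the linear equation is divisible by 3, so the left side is ≡ 0 (mod 3); but the right side -10 ≡ 2 (mod 3). No integers can satisfy it.
Both branches are infeasible, so the system has no integer solution.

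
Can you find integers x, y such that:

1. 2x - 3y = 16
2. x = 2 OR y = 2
Yes

Take x = 11, y = 2. Substituting into each constraint:
  (1) 2(11) - 3(2) = 16 ✓
  (2) y = 2, target 2 ✓ (second branch holds)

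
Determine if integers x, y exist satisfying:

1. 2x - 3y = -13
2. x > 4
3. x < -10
No

A contradictory subset is {x > 4, x < -10}. No integer assignment can satisfy these jointly:

  - x > 4: bounds one variable relative to a constant
  - x < -10: bounds one variable relative to a constant

Direct contradiction: the bounds on x require x ≥ 5 and x ≤ -11 simultaneously, which is empty.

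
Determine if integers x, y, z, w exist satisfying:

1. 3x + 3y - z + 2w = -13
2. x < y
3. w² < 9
Yes

Take x = -2, y = -1, z = 4, w = 0. Substituting into each constraint:
  (1) 3(-2) + 3(-1) + (-4) + 2(0) = -13 ✓
  (2) -2 < -1 ✓
  (3) w² = (0)² = 0, and 0 < 9 ✓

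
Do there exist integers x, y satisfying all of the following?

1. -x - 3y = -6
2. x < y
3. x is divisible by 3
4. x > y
No

A contradictory subset is {x < y, x > y}. No integer assignment can satisfy these jointly:

  - x < y: bounds one variable relative to another variable
  - x > y: bounds one variable relative to another variable

Direct contradiction: y > x and x > y cannot both hold.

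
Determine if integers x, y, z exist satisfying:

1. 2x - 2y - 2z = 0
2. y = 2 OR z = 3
Yes

Take x = 2, y = 2, z = 0. Substituting into each constraint:
  (1) 2(2) - 2(2) - 2(0) = 0 ✓
  (2) y = 2, target 2 ✓ (first branch holds)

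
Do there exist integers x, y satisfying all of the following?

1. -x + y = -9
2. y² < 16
Yes

Take x = 9, y = 0. Substituting into each constraint:
  (1) (-9) + 0 = -9 ✓
  (2) y² = (0)² = 0, and 0 < 16 ✓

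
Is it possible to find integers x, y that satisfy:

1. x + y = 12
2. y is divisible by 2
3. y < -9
Yes

Take x = 22, y = -10. Substituting into each constraint:
  (1) 22 + (-10) = 12 ✓
  (2) -10 = 2 × -5, remainder 0 ✓
  (3) -10 < -9 ✓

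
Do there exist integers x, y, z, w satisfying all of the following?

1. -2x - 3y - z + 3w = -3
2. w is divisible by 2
Yes

Take x = 0, y = 1, z = 0, w = 0. Substituting into each constraint:
  (1) -2(0) - 3(1) + 0 + 3(0) = -3 ✓
  (2) 0 = 2 × 0, remainder 0 ✓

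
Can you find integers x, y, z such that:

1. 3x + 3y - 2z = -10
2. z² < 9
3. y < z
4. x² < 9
Yes

Take x = 0, y = -2, z = 2. Substituting into each constraint:
  (1) 3(0) + 3(-2) - 2(2) = -10 ✓
  (2) z² = (2)² = 4, and 4 < 9 ✓
  (3) -2 < 2 ✓
  (4) x² = (0)² = 0, and 0 < 9 ✓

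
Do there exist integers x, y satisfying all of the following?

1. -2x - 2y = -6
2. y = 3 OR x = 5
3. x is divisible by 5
Yes

Take x = 5, y = -2. Substituting into each constraint:
  (1) -2(5) - 2(-2) = -6 ✓
  (2) x = 5, target 5 ✓ (second branch holds)
  (3) 5 = 5 × 1, remainder 0 ✓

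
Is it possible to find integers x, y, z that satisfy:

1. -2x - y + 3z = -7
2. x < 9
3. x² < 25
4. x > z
Yes

Take x = 1, y = 5, z = 0. Substituting into each constraint:
  (1) -2(1) + (-5) + 3(0) = -7 ✓
  (2) 1 < 9 ✓
  (3) x² = (1)² = 1, and 1 < 25 ✓
  (4) 1 > 0 ✓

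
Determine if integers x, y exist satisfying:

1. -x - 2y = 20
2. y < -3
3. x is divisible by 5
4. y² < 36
Yes

Take x = -10, y = -5. Substituting into each constraint:
  (1) 10 - 2(-5) = 20 ✓
  (2) -5 < -3 ✓
  (3) -10 = 5 × -2, remainder 0 ✓
  (4) y² = (-5)² = 25, and 25 < 36 ✓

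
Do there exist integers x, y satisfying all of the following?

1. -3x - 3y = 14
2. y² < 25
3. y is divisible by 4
No

Even the single constraint (-3x - 3y = 14) is infeasible over the integers.

  - -3x - 3y = 14: every term on the left is divisible by 3, so the LHS ≡ 0 (mod 3), but the RHS 14 is not — no integer solution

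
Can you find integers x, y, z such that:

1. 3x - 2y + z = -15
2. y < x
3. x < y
No

A contradictory subset is {y < x, x < y}. No integer assignment can satisfy these jointly:

  - y < x: bounds one variable relative to another variable
  - x < y: bounds one variable relative to another variable

Direct contradiction: x > y and y > x cannot both hold.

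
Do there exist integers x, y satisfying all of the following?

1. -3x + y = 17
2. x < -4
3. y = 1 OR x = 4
No

The full constraint system is jointly infeasible over the integers. Each constraint and what it forces:

  - -3x + y = 17: is a linear equation tying the variables together
  - x < -4: bounds one variable relative to a constant
  - y = 1 OR x = 4: forces a choice: either y = 1 or x = 4

Split on the disjunction (y = 1 OR x = 4):
  • If y = 1: with y = 1, every remaining term of the linear equation is divisible by 3, so the left side is ≡ 0 (mod 3); but the right side 16 ≡ 1 (mod 3). No integers can satisfy it.
  • If x = 4: this contradicts the bound x ≤ -5.
Both branches are infeasible, so the system has no integer solution.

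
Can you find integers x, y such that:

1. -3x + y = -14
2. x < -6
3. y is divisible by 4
Yes

Take x = -10, y = -44. Substituting into each constraint:
  (1) -3(-10) + (-44) = -14 ✓
  (2) -10 < -6 ✓
  (3) -44 = 4 × -11, remainder 0 ✓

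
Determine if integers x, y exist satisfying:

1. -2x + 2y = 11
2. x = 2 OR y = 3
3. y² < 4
No

Even the single constraint (-2x + 2y = 11) is infeasible over the integers.

  - -2x + 2y = 11: every term on the left is divisible by 2, so the LHS ≡ 0 (mod 2), but the RHS 11 is not — no integer solution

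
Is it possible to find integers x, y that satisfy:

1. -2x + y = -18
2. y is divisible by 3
Yes

Take x = 9, y = 0. Substituting into each constraint:
  (1) -2(9) + 0 = -18 ✓
  (2) 0 = 3 × 0, remainder 0 ✓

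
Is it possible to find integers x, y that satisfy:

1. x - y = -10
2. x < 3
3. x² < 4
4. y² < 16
No

A contradictory subset is {x - y = -10, x² < 4, y² < 16}. No integer assignment can satisfy these jointly:

  - x - y = -10: is a linear equation tying the variables together
  - x² < 4: restricts x to |x| ≤ 1
  - y² < 16: restricts y to |y| ≤ 3

Range argument: with x ∈ [-1, 1], y ∈ [-3, 3], the left side of the equation is at least -4, but the right side is -10 < -4. No integer solution exists.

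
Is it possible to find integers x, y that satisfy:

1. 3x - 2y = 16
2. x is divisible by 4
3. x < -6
Yes

Take x = -8, y = -20. Substituting into each constraint:
  (1) 3(-8) - 2(-20) = 16 ✓
  (2) -8 = 4 × -2, remainder 0 ✓
  (3) -8 < -6 ✓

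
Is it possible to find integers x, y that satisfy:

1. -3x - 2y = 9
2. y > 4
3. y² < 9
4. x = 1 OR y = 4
No

A contradictory subset is {-3x - 2y = 9, y > 4, x = 1 OR y = 4}. No integer assignment can satisfy these jointly:

  - -3x - 2y = 9: is a linear equation tying the variables together
  - y > 4: bounds one variable relative to a constant
  - x = 1 OR y = 4: forces a choice: either x = 1 or y = 4

Split on the disjunction (x = 1 OR y = 4):
  • If x = 1: the equation forces y = -6, which contradicts the bound y ≥ 5.
  • If y = 4: this contradicts the bound y ≥ 5.
Both branches are infeasible, so the system has no integer solution.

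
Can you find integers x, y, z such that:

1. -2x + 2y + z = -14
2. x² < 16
Yes

Take x = 0, y = 0, z = -14. Substituting into each constraint:
  (1) -2(0) + 2(0) + (-14) = -14 ✓
  (2) x² = (0)² = 0, and 0 < 16 ✓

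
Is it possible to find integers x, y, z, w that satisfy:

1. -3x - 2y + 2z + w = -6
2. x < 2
Yes

Take x = 0, y = 0, z = -3, w = 0. Substituting into each constraint:
  (1) -3(0) - 2(0) + 2(-3) + 0 = -6 ✓
  (2) 0 < 2 ✓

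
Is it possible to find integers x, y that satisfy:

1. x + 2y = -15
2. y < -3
Yes

Take x = -7, y = -4. Substituting into each constraint:
  (1) (-7) + 2(-4) = -15 ✓
  (2) -4 < -3 ✓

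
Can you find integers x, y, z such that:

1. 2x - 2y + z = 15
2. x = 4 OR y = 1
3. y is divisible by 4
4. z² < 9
Yes

Take x = 4, y = -4, z = -1. Substituting into each constraint:
  (1) 2(4) - 2(-4) + (-1) = 15 ✓
  (2) x = 4, target 4 ✓ (first branch holds)
  (3) -4 = 4 × -1, remainder 0 ✓
  (4) z² = (-1)² = 1, and 1 < 9 ✓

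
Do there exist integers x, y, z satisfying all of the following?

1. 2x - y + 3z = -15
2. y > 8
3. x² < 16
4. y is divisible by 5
Yes

Take x = 0, y = 15, z = 0. Substituting into each constraint:
  (1) 2(0) + (-15) + 3(0) = -15 ✓
  (2) 15 > 8 ✓
  (3) x² = (0)² = 0, and 0 < 16 ✓
  (4) 15 = 5 × 3, remainder 0 ✓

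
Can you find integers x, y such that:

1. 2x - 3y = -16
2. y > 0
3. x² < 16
Yes

Take x = 1, y = 6. Substituting into each constraint:
  (1) 2(1) - 3(6) = -16 ✓
  (2) 6 > 0 ✓
  (3) x² = (1)² = 1, and 1 < 16 ✓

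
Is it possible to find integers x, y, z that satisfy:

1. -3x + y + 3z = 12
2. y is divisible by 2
Yes

Take x = -4, y = 0, z = 0. Substituting into each constraint:
  (1) -3(-4) + 0 + 3(0) = 12 ✓
  (2) 0 = 2 × 0, remainder 0 ✓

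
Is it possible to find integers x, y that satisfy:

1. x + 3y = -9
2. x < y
Yes

Take x = -9, y = 0. Substituting into each constraint:
  (1) (-9) + 3(0) = -9 ✓
  (2) -9 < 0 ✓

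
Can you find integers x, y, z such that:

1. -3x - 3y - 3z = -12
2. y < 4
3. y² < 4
Yes

Take x = 0, y = 0, z = 4. Substituting into each constraint:
  (1) -3(0) - 3(0) - 3(4) = -12 ✓
  (2) 0 < 4 ✓
  (3) y² = (0)² = 0, and 0 < 4 ✓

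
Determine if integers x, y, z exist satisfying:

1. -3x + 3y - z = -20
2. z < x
Yes

Take x = 0, y = -7, z = -1. Substituting into each constraint:
  (1) -3(0) + 3(-7) + 1 = -20 ✓
  (2) -1 < 0 ✓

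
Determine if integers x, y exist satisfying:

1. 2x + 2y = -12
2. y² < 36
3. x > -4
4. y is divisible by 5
Yes

Take x = -1, y = -5. Substituting into each constraint:
  (1) 2(-1) + 2(-5) = -12 ✓
  (2) y² = (-5)² = 25, and 25 < 36 ✓
  (3) -1 > -4 ✓
  (4) -5 = 5 × -1, remainder 0 ✓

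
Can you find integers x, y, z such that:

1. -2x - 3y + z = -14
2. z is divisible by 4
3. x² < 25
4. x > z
Yes

Take x = 1, y = 4, z = 0. Substituting into each constraint:
  (1) -2(1) - 3(4) + 0 = -14 ✓
  (2) 0 = 4 × 0, remainder 0 ✓
  (3) x² = (1)² = 1, and 1 < 25 ✓
  (4) 1 > 0 ✓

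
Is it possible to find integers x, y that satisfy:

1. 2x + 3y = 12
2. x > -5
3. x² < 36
Yes

Take x = 0, y = 4. Substituting into each constraint:
  (1) 2(0) + 3(4) = 12 ✓
  (2) 0 > -5 ✓
  (3) x² = (0)² = 0, and 0 < 36 ✓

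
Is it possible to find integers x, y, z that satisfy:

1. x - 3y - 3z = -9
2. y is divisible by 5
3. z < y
Yes

Take x = -12, y = 0, z = -1. Substituting into each constraint:
  (1) (-12) - 3(0) - 3(-1) = -9 ✓
  (2) 0 = 5 × 0, remainder 0 ✓
  (3) -1 < 0 ✓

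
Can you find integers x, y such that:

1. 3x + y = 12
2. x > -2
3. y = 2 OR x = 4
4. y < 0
No

A contradictory subset is {3x + y = 12, y = 2 OR x = 4, y < 0}. No integer assignment can satisfy these jointly:

  - 3x + y = 12: is a linear equation tying the variables together
  - y = 2 OR x = 4: forces a choice: either y = 2 or x = 4
  - y < 0: bounds one variable relative to a constant

Split on the disjunction (y = 2 OR x = 4):
  • If y = 2: this contradicts the bound y ≤ -1.
  • If x = 4: the equation forces y = 0, which contradicts the bound y ≤ -1.
Both branches are infeasible, so the system has no integer solution.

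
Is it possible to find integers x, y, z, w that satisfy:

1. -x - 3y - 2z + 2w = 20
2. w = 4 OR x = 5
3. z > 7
Yes

Take x = 5, y = -13, z = 8, w = 1. Substituting into each constraint:
  (1) (-5) - 3(-13) - 2(8) + 2(1) = 20 ✓
  (2) x = 5, target 5 ✓ (second branch holds)
  (3) 8 > 7 ✓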